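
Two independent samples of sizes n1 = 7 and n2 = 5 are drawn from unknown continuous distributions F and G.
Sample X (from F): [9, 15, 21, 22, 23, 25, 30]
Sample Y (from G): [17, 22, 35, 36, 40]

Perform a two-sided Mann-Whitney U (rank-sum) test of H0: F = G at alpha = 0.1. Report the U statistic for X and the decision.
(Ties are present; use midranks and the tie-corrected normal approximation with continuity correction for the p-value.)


Step 1: Combine and sort all 12 observations; assign midranks.
sorted (value, group): (9,X), (15,X), (17,Y), (21,X), (22,X), (22,Y), (23,X), (25,X), (30,X), (35,Y), (36,Y), (40,Y)
ranks: 9->1, 15->2, 17->3, 21->4, 22->5.5, 22->5.5, 23->7, 25->8, 30->9, 35->10, 36->11, 40->12
Step 2: Rank sum for X: R1 = 1 + 2 + 4 + 5.5 + 7 + 8 + 9 = 36.5.
Step 3: U_X = R1 - n1(n1+1)/2 = 36.5 - 7*8/2 = 36.5 - 28 = 8.5.
       U_Y = n1*n2 - U_X = 35 - 8.5 = 26.5.
Step 4: Ties are present, so use the tie-corrected normal approximation (with continuity correction) for the p-value.
Step 5: p-value = 0.166721; compare to alpha = 0.1. fail to reject H0.

U_X = 8.5, p = 0.166721, fail to reject H0 at alpha = 0.1.


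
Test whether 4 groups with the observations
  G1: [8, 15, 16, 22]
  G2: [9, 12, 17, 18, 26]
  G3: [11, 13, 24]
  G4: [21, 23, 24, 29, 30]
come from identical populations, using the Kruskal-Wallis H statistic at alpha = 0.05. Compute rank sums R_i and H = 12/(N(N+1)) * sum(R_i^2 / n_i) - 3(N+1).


Step 1: Combine all N = 17 observations and assign midranks.
sorted (value, group, rank): (8,G1,1), (9,G2,2), (11,G3,3), (12,G2,4), (13,G3,5), (15,G1,6), (16,G1,7), (17,G2,8), (18,G2,9), (21,G4,10), (22,G1,11), (23,G4,12), (24,G3,13.5), (24,G4,13.5), (26,G2,15), (29,G4,16), (30,G4,17)
Step 2: Sum ranks within each group.
R_1 = 25 (n_1 = 4)
R_2 = 38 (n_2 = 5)
R_3 = 21.5 (n_3 = 3)
R_4 = 68.5 (n_4 = 5)
Step 3: H = 12/(N(N+1)) * sum(R_i^2/n_i) - 3(N+1)
     = 12/(17*18) * (25^2/4 + 38^2/5 + 21.5^2/3 + 68.5^2/5) - 3*18
     = 0.039216 * 1537.58 - 54
     = 6.297386.
Step 4: Ties present; correction factor C = 1 - 6/(17^3 - 17) = 0.998775. Corrected H = 6.297386 / 0.998775 = 6.305112.
Step 5: Under H0, H ~ chi^2(3); p-value = 0.097674.
Step 6: alpha = 0.05. fail to reject H0.

H = 6.3051, df = 3, p = 0.097674, fail to reject H0.


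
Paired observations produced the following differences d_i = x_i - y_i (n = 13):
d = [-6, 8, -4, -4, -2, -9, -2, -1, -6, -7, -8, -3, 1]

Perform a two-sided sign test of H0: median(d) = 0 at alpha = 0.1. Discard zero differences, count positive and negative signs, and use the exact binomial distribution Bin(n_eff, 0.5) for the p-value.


Step 1: Discard zero differences. Original n = 13; n_eff = number of nonzero differences = 13.
Nonzero differences (with sign): -6, +8, -4, -4, -2, -9, -2, -1, -6, -7, -8, -3, +1
Step 2: Count signs: positive = 2, negative = 11.
Step 3: Under H0: P(positive) = 0.5, so the number of positives S ~ Bin(13, 0.5).
Step 4: Two-sided exact p-value = sum of Bin(13,0.5) probabilities at or below the observed probability = 0.022461.
Step 5: alpha = 0.1. reject H0.

n_eff = 13, pos = 2, neg = 11, p = 0.022461, reject H0.


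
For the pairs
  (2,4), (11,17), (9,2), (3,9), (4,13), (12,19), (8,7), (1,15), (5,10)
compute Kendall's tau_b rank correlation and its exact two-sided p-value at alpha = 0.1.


Step 1: Enumerate the 36 unordered pairs (i,j) with i<j and classify each by sign(x_j-x_i) * sign(y_j-y_i).
  (1,2):dx=+9,dy=+13->C; (1,3):dx=+7,dy=-2->D; (1,4):dx=+1,dy=+5->C; (1,5):dx=+2,dy=+9->C
  (1,6):dx=+10,dy=+15->C; (1,7):dx=+6,dy=+3->C; (1,8):dx=-1,dy=+11->D; (1,9):dx=+3,dy=+6->C
  (2,3):dx=-2,dy=-15->C; (2,4):dx=-8,dy=-8->C; (2,5):dx=-7,dy=-4->C; (2,6):dx=+1,dy=+2->C
  (2,7):dx=-3,dy=-10->C; (2,8):dx=-10,dy=-2->C; (2,9):dx=-6,dy=-7->C; (3,4):dx=-6,dy=+7->D
  (3,5):dx=-5,dy=+11->D; (3,6):dx=+3,dy=+17->C; (3,7):dx=-1,dy=+5->D; (3,8):dx=-8,dy=+13->D
  (3,9):dx=-4,dy=+8->D; (4,5):dx=+1,dy=+4->C; (4,6):dx=+9,dy=+10->C; (4,7):dx=+5,dy=-2->D
  (4,8):dx=-2,dy=+6->D; (4,9):dx=+2,dy=+1->C; (5,6):dx=+8,dy=+6->C; (5,7):dx=+4,dy=-6->D
  (5,8):dx=-3,dy=+2->D; (5,9):dx=+1,dy=-3->D; (6,7):dx=-4,dy=-12->C; (6,8):dx=-11,dy=-4->C
  (6,9):dx=-7,dy=-9->C; (7,8):dx=-7,dy=+8->D; (7,9):dx=-3,dy=+3->D; (8,9):dx=+4,dy=-5->D
Step 2: C = 21, D = 15, total pairs = 36.
Step 3: tau = (C - D)/(n(n-1)/2) = (21 - 15)/36 = 0.166667.
Step 4: Exact two-sided p-value (enumerate n! = 362880 permutations of y under H0): p = 0.612202.
Step 5: alpha = 0.1. fail to reject H0.

tau_b = 0.1667 (C=21, D=15), p = 0.612202, fail to reject H0.


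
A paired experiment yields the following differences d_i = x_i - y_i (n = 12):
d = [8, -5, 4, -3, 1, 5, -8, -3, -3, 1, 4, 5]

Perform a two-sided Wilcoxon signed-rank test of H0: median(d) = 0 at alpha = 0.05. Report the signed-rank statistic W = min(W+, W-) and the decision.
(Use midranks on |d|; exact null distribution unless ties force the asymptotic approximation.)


Step 1: Drop any zero differences (none here) and take |d_i|.
|d| = [8, 5, 4, 3, 1, 5, 8, 3, 3, 1, 4, 5]
Step 2: Midrank |d_i| (ties get averaged ranks).
ranks: |8|->11.5, |5|->9, |4|->6.5, |3|->4, |1|->1.5, |5|->9, |8|->11.5, |3|->4, |3|->4, |1|->1.5, |4|->6.5, |5|->9
Step 3: Attach original signs; sum ranks with positive sign and with negative sign.
W+ = 11.5 + 6.5 + 1.5 + 9 + 1.5 + 6.5 + 9 = 45.5
W- = 9 + 4 + 11.5 + 4 + 4 = 32.5
(Check: W+ + W- = 78 should equal n(n+1)/2 = 78.)
Step 4: Test statistic W = min(W+, W-) = 32.5.
Step 5: Ties in |d|, so use the tie-corrected normal approximation.
        E[W] = n(n+1)/4 = 12*13/4 = 39.
        Tie groups: |d|=1 (t=2), |d|=3 (t=3), |d|=4 (t=2), |d|=5 (t=3), |d|=8 (t=2); sum(t^3 - t) = 66.
        Var[W] = n(n+1)(2n+1)/24 - sum(t^3-t)/48 = 3900/24 - 66/48 = 161.125.
        z = (W - E[W]) / sqrt(Var[W]) = (32.5 - 39) / 12.6935 = -0.5121.
        Two-sided p = 2*Phi(z) = 0.608600.
Step 6: alpha = 0.05. fail to reject H0.

W+ = 45.5, W- = 32.5, W = min = 32.5, p = 0.608600, fail to reject H0.


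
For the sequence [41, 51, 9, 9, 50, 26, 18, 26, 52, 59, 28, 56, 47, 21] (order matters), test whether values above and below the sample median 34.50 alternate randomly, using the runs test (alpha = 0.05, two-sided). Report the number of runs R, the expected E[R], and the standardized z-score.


Step 1: Compute median = 34.50; label A = above, B = below.
Labels in order: AABBABBBAABAAB  (n_A = 7, n_B = 7)
Step 2: Count runs R = 8.
Step 3: Under H0 (random ordering), E[R] = 2*n_A*n_B/(n_A+n_B) + 1 = 2*7*7/14 + 1 = 8.0000.
        Var[R] = 2*n_A*n_B*(2*n_A*n_B - n_A - n_B) / ((n_A+n_B)^2 * (n_A+n_B-1)) = 8232/2548 = 3.2308.
        SD[R] = 1.7974.
Step 4: R = E[R], so z = 0 with no continuity correction.
Step 5: Two-sided p-value via normal approximation = 2*(1 - Phi(|z|)) = 1.000000.
Step 6: alpha = 0.05. fail to reject H0.

R = 8, z = 0.0000, p = 1.000000, fail to reject H0.


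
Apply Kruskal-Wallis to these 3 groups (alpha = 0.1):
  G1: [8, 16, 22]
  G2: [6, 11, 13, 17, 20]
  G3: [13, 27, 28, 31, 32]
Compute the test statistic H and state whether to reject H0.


Step 1: Combine all N = 13 observations and assign midranks.
sorted (value, group, rank): (6,G2,1), (8,G1,2), (11,G2,3), (13,G2,4.5), (13,G3,4.5), (16,G1,6), (17,G2,7), (20,G2,8), (22,G1,9), (27,G3,10), (28,G3,11), (31,G3,12), (32,G3,13)
Step 2: Sum ranks within each group.
R_1 = 17 (n_1 = 3)
R_2 = 23.5 (n_2 = 5)
R_3 = 50.5 (n_3 = 5)
Step 3: H = 12/(N(N+1)) * sum(R_i^2/n_i) - 3(N+1)
     = 12/(13*14) * (17^2/3 + 23.5^2/5 + 50.5^2/5) - 3*14
     = 0.065934 * 716.833 - 42
     = 5.263736.
Step 4: Ties present; correction factor C = 1 - 6/(13^3 - 13) = 0.997253. Corrected H = 5.263736 / 0.997253 = 5.278237.
Step 5: Under H0, H ~ chi^2(2); p-value = 0.071424.
Step 6: alpha = 0.1. reject H0.

H = 5.2782, df = 2, p = 0.071424, reject H0.


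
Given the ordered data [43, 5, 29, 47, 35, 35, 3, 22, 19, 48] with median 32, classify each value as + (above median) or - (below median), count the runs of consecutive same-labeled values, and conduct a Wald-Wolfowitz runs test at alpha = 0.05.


Step 1: Compute median = 32; label A = above, B = below.
Labels in order: ABBAAABBBA  (n_A = 5, n_B = 5)
Step 2: Count runs R = 5.
Step 3: Under H0 (random ordering), E[R] = 2*n_A*n_B/(n_A+n_B) + 1 = 2*5*5/10 + 1 = 6.0000.
        Var[R] = 2*n_A*n_B*(2*n_A*n_B - n_A - n_B) / ((n_A+n_B)^2 * (n_A+n_B-1)) = 2000/900 = 2.2222.
        SD[R] = 1.4907.
Step 4: Continuity-corrected z = (R + 0.5 - E[R]) / SD[R] = (5 + 0.5 - 6.0000) / 1.4907 = -0.3354.
Step 5: Two-sided p-value via normal approximation = 2*(1 - Phi(|z|)) = 0.737316.
Step 6: alpha = 0.05. fail to reject H0.

R = 5, z = -0.3354, p = 0.737316, fail to reject H0.


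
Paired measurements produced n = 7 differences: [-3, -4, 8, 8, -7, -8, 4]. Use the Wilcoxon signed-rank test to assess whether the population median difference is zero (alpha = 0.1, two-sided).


Step 1: Drop any zero differences (none here) and take |d_i|.
|d| = [3, 4, 8, 8, 7, 8, 4]
Step 2: Midrank |d_i| (ties get averaged ranks).
ranks: |3|->1, |4|->2.5, |8|->6, |8|->6, |7|->4, |8|->6, |4|->2.5
Step 3: Attach original signs; sum ranks with positive sign and with negative sign.
W+ = 6 + 6 + 2.5 = 14.5
W- = 1 + 2.5 + 4 + 6 = 13.5
(Check: W+ + W- = 28 should equal n(n+1)/2 = 28.)
Step 4: Test statistic W = min(W+, W-) = 13.5.
Step 5: Ties in |d|, so use the tie-corrected normal approximation.
        E[W] = n(n+1)/4 = 7*8/4 = 14.
        Tie groups: |d|=4 (t=2), |d|=8 (t=3); sum(t^3 - t) = 30.
        Var[W] = n(n+1)(2n+1)/24 - sum(t^3-t)/48 = 840/24 - 30/48 = 34.375.
        z = (W - E[W]) / sqrt(Var[W]) = (13.5 - 14) / 5.8630 = -0.0853.
        Two-sided p = 2*Phi(z) = 0.932039.
Step 6: alpha = 0.1. fail to reject H0.

W+ = 14.5, W- = 13.5, W = min = 13.5, p = 0.932039, fail to reject H0.


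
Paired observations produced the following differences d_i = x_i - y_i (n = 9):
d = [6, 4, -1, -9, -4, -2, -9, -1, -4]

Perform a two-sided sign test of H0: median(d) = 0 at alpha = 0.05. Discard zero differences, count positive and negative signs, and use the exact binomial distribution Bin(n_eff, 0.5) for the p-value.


Step 1: Discard zero differences. Original n = 9; n_eff = number of nonzero differences = 9.
Nonzero differences (with sign): +6, +4, -1, -9, -4, -2, -9, -1, -4
Step 2: Count signs: positive = 2, negative = 7.
Step 3: Under H0: P(positive) = 0.5, so the number of positives S ~ Bin(9, 0.5).
Step 4: Two-sided exact p-value = sum of Bin(9,0.5) probabilities at or below the observed probability = 0.179688.
Step 5: alpha = 0.05. fail to reject H0.

n_eff = 9, pos = 2, neg = 7, p = 0.179688, fail to reject H0.


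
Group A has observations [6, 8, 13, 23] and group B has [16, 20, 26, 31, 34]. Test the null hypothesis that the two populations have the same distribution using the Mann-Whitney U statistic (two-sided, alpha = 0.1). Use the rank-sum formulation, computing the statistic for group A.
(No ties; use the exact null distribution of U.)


Step 1: Combine and sort all 9 observations; assign midranks.
sorted (value, group): (6,X), (8,X), (13,X), (16,Y), (20,Y), (23,X), (26,Y), (31,Y), (34,Y)
ranks: 6->1, 8->2, 13->3, 16->4, 20->5, 23->6, 26->7, 31->8, 34->9
Step 2: Rank sum for X: R1 = 1 + 2 + 3 + 6 = 12.
Step 3: U_X = R1 - n1(n1+1)/2 = 12 - 4*5/2 = 12 - 10 = 2.
       U_Y = n1*n2 - U_X = 20 - 2 = 18.
Step 4: No ties, so the exact null distribution of U (based on enumerating the C(9,4) = 126 equally likely rank assignments) gives the two-sided p-value.
Step 5: p-value = 0.063492; compare to alpha = 0.1. reject H0.

U_X = 2, p = 0.063492, reject H0 at alpha = 0.1.


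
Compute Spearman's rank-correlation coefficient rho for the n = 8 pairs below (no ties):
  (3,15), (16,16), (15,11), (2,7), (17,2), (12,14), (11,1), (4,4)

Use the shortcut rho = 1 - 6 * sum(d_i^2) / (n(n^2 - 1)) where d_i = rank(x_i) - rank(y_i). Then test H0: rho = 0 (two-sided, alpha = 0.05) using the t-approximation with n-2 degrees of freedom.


Step 1: Rank x and y separately (midranks; no ties here).
rank(x): 3->2, 16->7, 15->6, 2->1, 17->8, 12->5, 11->4, 4->3
rank(y): 15->7, 16->8, 11->5, 7->4, 2->2, 14->6, 1->1, 4->3
Step 2: d_i = R_x(i) - R_y(i); compute d_i^2.
  (2-7)^2=25, (7-8)^2=1, (6-5)^2=1, (1-4)^2=9, (8-2)^2=36, (5-6)^2=1, (4-1)^2=9, (3-3)^2=0
sum(d^2) = 82.
Step 3: rho = 1 - 6*82 / (8*(8^2 - 1)) = 1 - 492/504 = 0.023810.
Step 4: Under H0, t = rho * sqrt((n-2)/(1-rho^2)) = 0.0583 ~ t(6).
Step 5: Two-sided p-value from the t-distribution with 6 df = 0.955374.
Step 6: alpha = 0.05. fail to reject H0.

rho = 0.0238, p = 0.955374, fail to reject H0 at alpha = 0.05.


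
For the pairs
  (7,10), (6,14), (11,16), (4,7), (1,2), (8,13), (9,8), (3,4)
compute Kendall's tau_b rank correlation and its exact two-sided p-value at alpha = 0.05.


Step 1: Enumerate the 28 unordered pairs (i,j) with i<j and classify each by sign(x_j-x_i) * sign(y_j-y_i).
  (1,2):dx=-1,dy=+4->D; (1,3):dx=+4,dy=+6->C; (1,4):dx=-3,dy=-3->C; (1,5):dx=-6,dy=-8->C
  (1,6):dx=+1,dy=+3->C; (1,7):dx=+2,dy=-2->D; (1,8):dx=-4,dy=-6->C; (2,3):dx=+5,dy=+2->C
  (2,4):dx=-2,dy=-7->C; (2,5):dx=-5,dy=-12->C; (2,6):dx=+2,dy=-1->D; (2,7):dx=+3,dy=-6->D
  (2,8):dx=-3,dy=-10->C; (3,4):dx=-7,dy=-9->C; (3,5):dx=-10,dy=-14->C; (3,6):dx=-3,dy=-3->C
  (3,7):dx=-2,dy=-8->C; (3,8):dx=-8,dy=-12->C; (4,5):dx=-3,dy=-5->C; (4,6):dx=+4,dy=+6->C
  (4,7):dx=+5,dy=+1->C; (4,8):dx=-1,dy=-3->C; (5,6):dx=+7,dy=+11->C; (5,7):dx=+8,dy=+6->C
  (5,8):dx=+2,dy=+2->C; (6,7):dx=+1,dy=-5->D; (6,8):dx=-5,dy=-9->C; (7,8):dx=-6,dy=-4->C
Step 2: C = 23, D = 5, total pairs = 28.
Step 3: tau = (C - D)/(n(n-1)/2) = (23 - 5)/28 = 0.642857.
Step 4: Exact two-sided p-value (enumerate n! = 40320 permutations of y under H0): p = 0.031151.
Step 5: alpha = 0.05. reject H0.

tau_b = 0.6429 (C=23, D=5), p = 0.031151, reject H0.


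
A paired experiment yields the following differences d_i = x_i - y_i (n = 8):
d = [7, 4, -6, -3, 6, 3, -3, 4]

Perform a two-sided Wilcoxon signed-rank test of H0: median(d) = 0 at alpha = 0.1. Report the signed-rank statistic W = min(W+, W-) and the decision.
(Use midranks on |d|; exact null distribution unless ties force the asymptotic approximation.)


Step 1: Drop any zero differences (none here) and take |d_i|.
|d| = [7, 4, 6, 3, 6, 3, 3, 4]
Step 2: Midrank |d_i| (ties get averaged ranks).
ranks: |7|->8, |4|->4.5, |6|->6.5, |3|->2, |6|->6.5, |3|->2, |3|->2, |4|->4.5
Step 3: Attach original signs; sum ranks with positive sign and with negative sign.
W+ = 8 + 4.5 + 6.5 + 2 + 4.5 = 25.5
W- = 6.5 + 2 + 2 = 10.5
(Check: W+ + W- = 36 should equal n(n+1)/2 = 36.)
Step 4: Test statistic W = min(W+, W-) = 10.5.
Step 5: Ties in |d|, so use the tie-corrected normal approximation.
        E[W] = n(n+1)/4 = 8*9/4 = 18.
        Tie groups: |d|=3 (t=3), |d|=4 (t=2), |d|=6 (t=2); sum(t^3 - t) = 36.
        Var[W] = n(n+1)(2n+1)/24 - sum(t^3-t)/48 = 1224/24 - 36/48 = 50.25.
        z = (W - E[W]) / sqrt(Var[W]) = (10.5 - 18) / 7.0887 = -1.0580.
        Two-sided p = 2*Phi(z) = 0.290047.
Step 6: alpha = 0.1. fail to reject H0.

W+ = 25.5, W- = 10.5, W = min = 10.5, p = 0.290047, fail to reject H0.


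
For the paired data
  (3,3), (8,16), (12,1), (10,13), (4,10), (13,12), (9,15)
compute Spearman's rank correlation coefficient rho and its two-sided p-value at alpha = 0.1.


Step 1: Rank x and y separately (midranks; no ties here).
rank(x): 3->1, 8->3, 12->6, 10->5, 4->2, 13->7, 9->4
rank(y): 3->2, 16->7, 1->1, 13->5, 10->3, 12->4, 15->6
Step 2: d_i = R_x(i) - R_y(i); compute d_i^2.
  (1-2)^2=1, (3-7)^2=16, (6-1)^2=25, (5-5)^2=0, (2-3)^2=1, (7-4)^2=9, (4-6)^2=4
sum(d^2) = 56.
Step 3: rho = 1 - 6*56 / (7*(7^2 - 1)) = 1 - 336/336 = 0.000000.
Step 4: Under H0, t = rho * sqrt((n-2)/(1-rho^2)) = 0.0000 ~ t(5).
Step 5: Two-sided p-value from the t-distribution with 5 df = 1.000000.
Step 6: alpha = 0.1. fail to reject H0.

rho = 0.0000, p = 1.000000, fail to reject H0 at alpha = 0.1.


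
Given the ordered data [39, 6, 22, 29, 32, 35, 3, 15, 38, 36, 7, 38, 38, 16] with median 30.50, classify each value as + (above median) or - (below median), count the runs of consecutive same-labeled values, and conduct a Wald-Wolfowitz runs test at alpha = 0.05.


Step 1: Compute median = 30.50; label A = above, B = below.
Labels in order: ABBBAABBAABAAB  (n_A = 7, n_B = 7)
Step 2: Count runs R = 8.
Step 3: Under H0 (random ordering), E[R] = 2*n_A*n_B/(n_A+n_B) + 1 = 2*7*7/14 + 1 = 8.0000.
        Var[R] = 2*n_A*n_B*(2*n_A*n_B - n_A - n_B) / ((n_A+n_B)^2 * (n_A+n_B-1)) = 8232/2548 = 3.2308.
        SD[R] = 1.7974.
Step 4: R = E[R], so z = 0 with no continuity correction.
Step 5: Two-sided p-value via normal approximation = 2*(1 - Phi(|z|)) = 1.000000.
Step 6: alpha = 0.05. fail to reject H0.

R = 8, z = 0.0000, p = 1.000000, fail to reject H0.


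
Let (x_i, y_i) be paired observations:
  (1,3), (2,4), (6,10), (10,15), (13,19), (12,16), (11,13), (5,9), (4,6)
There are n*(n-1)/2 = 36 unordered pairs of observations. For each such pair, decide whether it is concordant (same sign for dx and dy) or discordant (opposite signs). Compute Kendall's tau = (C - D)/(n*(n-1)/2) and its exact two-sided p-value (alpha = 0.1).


Step 1: Enumerate the 36 unordered pairs (i,j) with i<j and classify each by sign(x_j-x_i) * sign(y_j-y_i).
  (1,2):dx=+1,dy=+1->C; (1,3):dx=+5,dy=+7->C; (1,4):dx=+9,dy=+12->C; (1,5):dx=+12,dy=+16->C
  (1,6):dx=+11,dy=+13->C; (1,7):dx=+10,dy=+10->C; (1,8):dx=+4,dy=+6->C; (1,9):dx=+3,dy=+3->C
  (2,3):dx=+4,dy=+6->C; (2,4):dx=+8,dy=+11->C; (2,5):dx=+11,dy=+15->C; (2,6):dx=+10,dy=+12->C
  (2,7):dx=+9,dy=+9->C; (2,8):dx=+3,dy=+5->C; (2,9):dx=+2,dy=+2->C; (3,4):dx=+4,dy=+5->C
  (3,5):dx=+7,dy=+9->C; (3,6):dx=+6,dy=+6->C; (3,7):dx=+5,dy=+3->C; (3,8):dx=-1,dy=-1->C
  (3,9):dx=-2,dy=-4->C; (4,5):dx=+3,dy=+4->C; (4,6):dx=+2,dy=+1->C; (4,7):dx=+1,dy=-2->D
  (4,8):dx=-5,dy=-6->C; (4,9):dx=-6,dy=-9->C; (5,6):dx=-1,dy=-3->C; (5,7):dx=-2,dy=-6->C
  (5,8):dx=-8,dy=-10->C; (5,9):dx=-9,dy=-13->C; (6,7):dx=-1,dy=-3->C; (6,8):dx=-7,dy=-7->C
  (6,9):dx=-8,dy=-10->C; (7,8):dx=-6,dy=-4->C; (7,9):dx=-7,dy=-7->C; (8,9):dx=-1,dy=-3->C
Step 2: C = 35, D = 1, total pairs = 36.
Step 3: tau = (C - D)/(n(n-1)/2) = (35 - 1)/36 = 0.944444.
Step 4: Exact two-sided p-value (enumerate n! = 362880 permutations of y under H0): p = 0.000050.
Step 5: alpha = 0.1. reject H0.

tau_b = 0.9444 (C=35, D=1), p = 0.000050, reject H0.


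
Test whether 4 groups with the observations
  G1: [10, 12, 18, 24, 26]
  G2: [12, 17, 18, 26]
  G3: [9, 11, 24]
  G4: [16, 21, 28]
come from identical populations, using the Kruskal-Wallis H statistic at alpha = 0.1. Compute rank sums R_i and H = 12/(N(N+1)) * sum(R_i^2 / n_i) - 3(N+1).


Step 1: Combine all N = 15 observations and assign midranks.
sorted (value, group, rank): (9,G3,1), (10,G1,2), (11,G3,3), (12,G1,4.5), (12,G2,4.5), (16,G4,6), (17,G2,7), (18,G1,8.5), (18,G2,8.5), (21,G4,10), (24,G1,11.5), (24,G3,11.5), (26,G1,13.5), (26,G2,13.5), (28,G4,15)
Step 2: Sum ranks within each group.
R_1 = 40 (n_1 = 5)
R_2 = 33.5 (n_2 = 4)
R_3 = 15.5 (n_3 = 3)
R_4 = 31 (n_4 = 3)
Step 3: H = 12/(N(N+1)) * sum(R_i^2/n_i) - 3(N+1)
     = 12/(15*16) * (40^2/5 + 33.5^2/4 + 15.5^2/3 + 31^2/3) - 3*16
     = 0.050000 * 1000.98 - 48
     = 2.048958.
Step 4: Ties present; correction factor C = 1 - 24/(15^3 - 15) = 0.992857. Corrected H = 2.048958 / 0.992857 = 2.063699.
Step 5: Under H0, H ~ chi^2(3); p-value = 0.559292.
Step 6: alpha = 0.1. fail to reject H0.

H = 2.0637, df = 3, p = 0.559292, fail to reject H0.


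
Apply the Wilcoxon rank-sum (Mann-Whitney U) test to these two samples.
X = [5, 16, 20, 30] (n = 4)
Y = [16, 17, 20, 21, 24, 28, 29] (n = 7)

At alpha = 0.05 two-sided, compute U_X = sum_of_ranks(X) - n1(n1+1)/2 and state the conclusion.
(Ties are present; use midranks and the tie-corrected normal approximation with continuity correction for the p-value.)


Step 1: Combine and sort all 11 observations; assign midranks.
sorted (value, group): (5,X), (16,X), (16,Y), (17,Y), (20,X), (20,Y), (21,Y), (24,Y), (28,Y), (29,Y), (30,X)
ranks: 5->1, 16->2.5, 16->2.5, 17->4, 20->5.5, 20->5.5, 21->7, 24->8, 28->9, 29->10, 30->11
Step 2: Rank sum for X: R1 = 1 + 2.5 + 5.5 + 11 = 20.
Step 3: U_X = R1 - n1(n1+1)/2 = 20 - 4*5/2 = 20 - 10 = 10.
       U_Y = n1*n2 - U_X = 28 - 10 = 18.
Step 4: Ties are present, so use the tie-corrected normal approximation (with continuity correction) for the p-value.
Step 5: p-value = 0.506393; compare to alpha = 0.05. fail to reject H0.

U_X = 10, p = 0.506393, fail to reject H0 at alpha = 0.05.


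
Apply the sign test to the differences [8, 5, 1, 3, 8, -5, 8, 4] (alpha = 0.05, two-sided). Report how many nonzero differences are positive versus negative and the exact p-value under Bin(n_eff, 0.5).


Step 1: Discard zero differences. Original n = 8; n_eff = number of nonzero differences = 8.
Nonzero differences (with sign): +8, +5, +1, +3, +8, -5, +8, +4
Step 2: Count signs: positive = 7, negative = 1.
Step 3: Under H0: P(positive) = 0.5, so the number of positives S ~ Bin(8, 0.5).
Step 4: Two-sided exact p-value = sum of Bin(8,0.5) probabilities at or below the observed probability = 0.070312.
Step 5: alpha = 0.05. fail to reject H0.

n_eff = 8, pos = 7, neg = 1, p = 0.070312, fail to reject H0.


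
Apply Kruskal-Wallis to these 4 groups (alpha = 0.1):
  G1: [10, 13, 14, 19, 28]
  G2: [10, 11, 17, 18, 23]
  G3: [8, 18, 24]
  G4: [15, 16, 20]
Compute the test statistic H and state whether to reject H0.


Step 1: Combine all N = 16 observations and assign midranks.
sorted (value, group, rank): (8,G3,1), (10,G1,2.5), (10,G2,2.5), (11,G2,4), (13,G1,5), (14,G1,6), (15,G4,7), (16,G4,8), (17,G2,9), (18,G2,10.5), (18,G3,10.5), (19,G1,12), (20,G4,13), (23,G2,14), (24,G3,15), (28,G1,16)
Step 2: Sum ranks within each group.
R_1 = 41.5 (n_1 = 5)
R_2 = 40 (n_2 = 5)
R_3 = 26.5 (n_3 = 3)
R_4 = 28 (n_4 = 3)
Step 3: H = 12/(N(N+1)) * sum(R_i^2/n_i) - 3(N+1)
     = 12/(16*17) * (41.5^2/5 + 40^2/5 + 26.5^2/3 + 28^2/3) - 3*17
     = 0.044118 * 1159.87 - 51
     = 0.170588.
Step 4: Ties present; correction factor C = 1 - 12/(16^3 - 16) = 0.997059. Corrected H = 0.170588 / 0.997059 = 0.171091.
Step 5: Under H0, H ~ chi^2(3); p-value = 0.982115.
Step 6: alpha = 0.1. fail to reject H0.

H = 0.1711, df = 3, p = 0.982115, fail to reject H0.


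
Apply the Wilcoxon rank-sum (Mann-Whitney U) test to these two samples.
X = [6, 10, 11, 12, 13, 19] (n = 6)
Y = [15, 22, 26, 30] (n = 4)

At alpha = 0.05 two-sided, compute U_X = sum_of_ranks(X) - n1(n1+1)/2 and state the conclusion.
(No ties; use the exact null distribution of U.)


Step 1: Combine and sort all 10 observations; assign midranks.
sorted (value, group): (6,X), (10,X), (11,X), (12,X), (13,X), (15,Y), (19,X), (22,Y), (26,Y), (30,Y)
ranks: 6->1, 10->2, 11->3, 12->4, 13->5, 15->6, 19->7, 22->8, 26->9, 30->10
Step 2: Rank sum for X: R1 = 1 + 2 + 3 + 4 + 5 + 7 = 22.
Step 3: U_X = R1 - n1(n1+1)/2 = 22 - 6*7/2 = 22 - 21 = 1.
       U_Y = n1*n2 - U_X = 24 - 1 = 23.
Step 4: No ties, so the exact null distribution of U (based on enumerating the C(10,6) = 210 equally likely rank assignments) gives the two-sided p-value.
Step 5: p-value = 0.019048; compare to alpha = 0.05. reject H0.

U_X = 1, p = 0.019048, reject H0 at alpha = 0.05.


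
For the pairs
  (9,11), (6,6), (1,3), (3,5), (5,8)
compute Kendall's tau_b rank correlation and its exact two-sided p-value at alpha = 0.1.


Step 1: Enumerate the 10 unordered pairs (i,j) with i<j and classify each by sign(x_j-x_i) * sign(y_j-y_i).
  (1,2):dx=-3,dy=-5->C; (1,3):dx=-8,dy=-8->C; (1,4):dx=-6,dy=-6->C; (1,5):dx=-4,dy=-3->C
  (2,3):dx=-5,dy=-3->C; (2,4):dx=-3,dy=-1->C; (2,5):dx=-1,dy=+2->D; (3,4):dx=+2,dy=+2->C
  (3,5):dx=+4,dy=+5->C; (4,5):dx=+2,dy=+3->C
Step 2: C = 9, D = 1, total pairs = 10.
Step 3: tau = (C - D)/(n(n-1)/2) = (9 - 1)/10 = 0.800000.
Step 4: Exact two-sided p-value (enumerate n! = 120 permutations of y under H0): p = 0.083333.
Step 5: alpha = 0.1. reject H0.

tau_b = 0.8000 (C=9, D=1), p = 0.083333, reject H0.


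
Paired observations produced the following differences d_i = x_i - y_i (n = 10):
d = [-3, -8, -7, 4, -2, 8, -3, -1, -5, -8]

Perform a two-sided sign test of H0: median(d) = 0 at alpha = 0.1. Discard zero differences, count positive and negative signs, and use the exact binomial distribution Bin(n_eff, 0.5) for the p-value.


Step 1: Discard zero differences. Original n = 10; n_eff = number of nonzero differences = 10.
Nonzero differences (with sign): -3, -8, -7, +4, -2, +8, -3, -1, -5, -8
Step 2: Count signs: positive = 2, negative = 8.
Step 3: Under H0: P(positive) = 0.5, so the number of positives S ~ Bin(10, 0.5).
Step 4: Two-sided exact p-value = sum of Bin(10,0.5) probabilities at or below the observed probability = 0.109375.
Step 5: alpha = 0.1. fail to reject H0.

n_eff = 10, pos = 2, neg = 8, p = 0.109375, fail to reject H0.


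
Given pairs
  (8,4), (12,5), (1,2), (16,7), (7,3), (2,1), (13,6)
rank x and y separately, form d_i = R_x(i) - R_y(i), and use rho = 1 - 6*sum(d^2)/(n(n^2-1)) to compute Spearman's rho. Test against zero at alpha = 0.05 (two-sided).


Step 1: Rank x and y separately (midranks; no ties here).
rank(x): 8->4, 12->5, 1->1, 16->7, 7->3, 2->2, 13->6
rank(y): 4->4, 5->5, 2->2, 7->7, 3->3, 1->1, 6->6
Step 2: d_i = R_x(i) - R_y(i); compute d_i^2.
  (4-4)^2=0, (5-5)^2=0, (1-2)^2=1, (7-7)^2=0, (3-3)^2=0, (2-1)^2=1, (6-6)^2=0
sum(d^2) = 2.
Step 3: rho = 1 - 6*2 / (7*(7^2 - 1)) = 1 - 12/336 = 0.964286.
Step 4: Under H0, t = rho * sqrt((n-2)/(1-rho^2)) = 8.1408 ~ t(5).
Step 5: Two-sided p-value from the t-distribution with 5 df = 0.000454.
Step 6: alpha = 0.05. reject H0.

rho = 0.9643, p = 0.000454, reject H0 at alpha = 0.05.


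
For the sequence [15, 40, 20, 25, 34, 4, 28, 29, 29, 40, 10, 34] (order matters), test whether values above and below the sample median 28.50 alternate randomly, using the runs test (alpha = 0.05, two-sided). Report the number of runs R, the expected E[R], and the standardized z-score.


Step 1: Compute median = 28.50; label A = above, B = below.
Labels in order: BABBABBAAABA  (n_A = 6, n_B = 6)
Step 2: Count runs R = 8.
Step 3: Under H0 (random ordering), E[R] = 2*n_A*n_B/(n_A+n_B) + 1 = 2*6*6/12 + 1 = 7.0000.
        Var[R] = 2*n_A*n_B*(2*n_A*n_B - n_A - n_B) / ((n_A+n_B)^2 * (n_A+n_B-1)) = 4320/1584 = 2.7273.
        SD[R] = 1.6514.
Step 4: Continuity-corrected z = (R - 0.5 - E[R]) / SD[R] = (8 - 0.5 - 7.0000) / 1.6514 = 0.3028.
Step 5: Two-sided p-value via normal approximation = 2*(1 - Phi(|z|)) = 0.762069.
Step 6: alpha = 0.05. fail to reject H0.

R = 8, z = 0.3028, p = 0.762069, fail to reject H0.


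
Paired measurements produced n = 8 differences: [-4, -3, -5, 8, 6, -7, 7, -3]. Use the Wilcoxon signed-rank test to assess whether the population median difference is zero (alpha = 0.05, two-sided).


Step 1: Drop any zero differences (none here) and take |d_i|.
|d| = [4, 3, 5, 8, 6, 7, 7, 3]
Step 2: Midrank |d_i| (ties get averaged ranks).
ranks: |4|->3, |3|->1.5, |5|->4, |8|->8, |6|->5, |7|->6.5, |7|->6.5, |3|->1.5
Step 3: Attach original signs; sum ranks with positive sign and with negative sign.
W+ = 8 + 5 + 6.5 = 19.5
W- = 3 + 1.5 + 4 + 6.5 + 1.5 = 16.5
(Check: W+ + W- = 36 should equal n(n+1)/2 = 36.)
Step 4: Test statistic W = min(W+, W-) = 16.5.
Step 5: Ties in |d|, so use the tie-corrected normal approximation.
        E[W] = n(n+1)/4 = 8*9/4 = 18.
        Tie groups: |d|=3 (t=2), |d|=7 (t=2); sum(t^3 - t) = 12.
        Var[W] = n(n+1)(2n+1)/24 - sum(t^3-t)/48 = 1224/24 - 12/48 = 50.75.
        z = (W - E[W]) / sqrt(Var[W]) = (16.5 - 18) / 7.1239 = -0.2106.
        Two-sided p = 2*Phi(z) = 0.833232.
Step 6: alpha = 0.05. fail to reject H0.

W+ = 19.5, W- = 16.5, W = min = 16.5, p = 0.833232, fail to reject H0.


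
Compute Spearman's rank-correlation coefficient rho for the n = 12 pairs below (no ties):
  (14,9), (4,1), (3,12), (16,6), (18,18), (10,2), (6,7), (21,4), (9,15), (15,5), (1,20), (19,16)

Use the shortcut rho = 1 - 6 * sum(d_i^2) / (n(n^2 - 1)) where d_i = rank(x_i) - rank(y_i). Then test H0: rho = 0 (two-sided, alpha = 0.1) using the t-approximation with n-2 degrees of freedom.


Step 1: Rank x and y separately (midranks; no ties here).
rank(x): 14->7, 4->3, 3->2, 16->9, 18->10, 10->6, 6->4, 21->12, 9->5, 15->8, 1->1, 19->11
rank(y): 9->7, 1->1, 12->8, 6->5, 18->11, 2->2, 7->6, 4->3, 15->9, 5->4, 20->12, 16->10
Step 2: d_i = R_x(i) - R_y(i); compute d_i^2.
  (7-7)^2=0, (3-1)^2=4, (2-8)^2=36, (9-5)^2=16, (10-11)^2=1, (6-2)^2=16, (4-6)^2=4, (12-3)^2=81, (5-9)^2=16, (8-4)^2=16, (1-12)^2=121, (11-10)^2=1
sum(d^2) = 312.
Step 3: rho = 1 - 6*312 / (12*(12^2 - 1)) = 1 - 1872/1716 = -0.090909.
Step 4: Under H0, t = rho * sqrt((n-2)/(1-rho^2)) = -0.2887 ~ t(10).
Step 5: Two-sided p-value from the t-distribution with 10 df = 0.778725.
Step 6: alpha = 0.1. fail to reject H0.

rho = -0.0909, p = 0.778725, fail to reject H0 at alpha = 0.1.


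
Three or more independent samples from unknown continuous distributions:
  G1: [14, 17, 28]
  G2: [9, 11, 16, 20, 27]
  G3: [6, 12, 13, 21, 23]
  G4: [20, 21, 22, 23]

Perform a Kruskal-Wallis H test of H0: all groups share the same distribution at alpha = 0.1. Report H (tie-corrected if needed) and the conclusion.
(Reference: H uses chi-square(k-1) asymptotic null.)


Step 1: Combine all N = 17 observations and assign midranks.
sorted (value, group, rank): (6,G3,1), (9,G2,2), (11,G2,3), (12,G3,4), (13,G3,5), (14,G1,6), (16,G2,7), (17,G1,8), (20,G2,9.5), (20,G4,9.5), (21,G3,11.5), (21,G4,11.5), (22,G4,13), (23,G3,14.5), (23,G4,14.5), (27,G2,16), (28,G1,17)
Step 2: Sum ranks within each group.
R_1 = 31 (n_1 = 3)
R_2 = 37.5 (n_2 = 5)
R_3 = 36 (n_3 = 5)
R_4 = 48.5 (n_4 = 4)
Step 3: H = 12/(N(N+1)) * sum(R_i^2/n_i) - 3(N+1)
     = 12/(17*18) * (31^2/3 + 37.5^2/5 + 36^2/5 + 48.5^2/4) - 3*18
     = 0.039216 * 1448.85 - 54
     = 2.817484.
Step 4: Ties present; correction factor C = 1 - 18/(17^3 - 17) = 0.996324. Corrected H = 2.817484 / 0.996324 = 2.827880.
Step 5: Under H0, H ~ chi^2(3); p-value = 0.418931.
Step 6: alpha = 0.1. fail to reject H0.

H = 2.8279, df = 3, p = 0.418931, fail to reject H0.


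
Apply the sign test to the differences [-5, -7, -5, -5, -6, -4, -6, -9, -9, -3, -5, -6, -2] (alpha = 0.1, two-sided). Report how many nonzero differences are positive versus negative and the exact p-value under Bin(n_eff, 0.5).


Step 1: Discard zero differences. Original n = 13; n_eff = number of nonzero differences = 13.
Nonzero differences (with sign): -5, -7, -5, -5, -6, -4, -6, -9, -9, -3, -5, -6, -2
Step 2: Count signs: positive = 0, negative = 13.
Step 3: Under H0: P(positive) = 0.5, so the number of positives S ~ Bin(13, 0.5).
Step 4: Two-sided exact p-value = sum of Bin(13,0.5) probabilities at or below the observed probability = 0.000244.
Step 5: alpha = 0.1. reject H0.

n_eff = 13, pos = 0, neg = 13, p = 0.000244, reject H0.


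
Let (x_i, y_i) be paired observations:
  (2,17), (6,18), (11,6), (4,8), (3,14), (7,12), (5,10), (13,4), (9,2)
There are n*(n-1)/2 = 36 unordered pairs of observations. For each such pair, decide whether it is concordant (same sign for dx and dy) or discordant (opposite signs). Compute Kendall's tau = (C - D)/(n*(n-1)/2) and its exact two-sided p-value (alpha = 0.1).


Step 1: Enumerate the 36 unordered pairs (i,j) with i<j and classify each by sign(x_j-x_i) * sign(y_j-y_i).
  (1,2):dx=+4,dy=+1->C; (1,3):dx=+9,dy=-11->D; (1,4):dx=+2,dy=-9->D; (1,5):dx=+1,dy=-3->D
  (1,6):dx=+5,dy=-5->D; (1,7):dx=+3,dy=-7->D; (1,8):dx=+11,dy=-13->D; (1,9):dx=+7,dy=-15->D
  (2,3):dx=+5,dy=-12->D; (2,4):dx=-2,dy=-10->C; (2,5):dx=-3,dy=-4->C; (2,6):dx=+1,dy=-6->D
  (2,7):dx=-1,dy=-8->C; (2,8):dx=+7,dy=-14->D; (2,9):dx=+3,dy=-16->D; (3,4):dx=-7,dy=+2->D
  (3,5):dx=-8,dy=+8->D; (3,6):dx=-4,dy=+6->D; (3,7):dx=-6,dy=+4->D; (3,8):dx=+2,dy=-2->D
  (3,9):dx=-2,dy=-4->C; (4,5):dx=-1,dy=+6->D; (4,6):dx=+3,dy=+4->C; (4,7):dx=+1,dy=+2->C
  (4,8):dx=+9,dy=-4->D; (4,9):dx=+5,dy=-6->D; (5,6):dx=+4,dy=-2->D; (5,7):dx=+2,dy=-4->D
  (5,8):dx=+10,dy=-10->D; (5,9):dx=+6,dy=-12->D; (6,7):dx=-2,dy=-2->C; (6,8):dx=+6,dy=-8->D
  (6,9):dx=+2,dy=-10->D; (7,8):dx=+8,dy=-6->D; (7,9):dx=+4,dy=-8->D; (8,9):dx=-4,dy=-2->C
Step 2: C = 9, D = 27, total pairs = 36.
Step 3: tau = (C - D)/(n(n-1)/2) = (9 - 27)/36 = -0.500000.
Step 4: Exact two-sided p-value (enumerate n! = 362880 permutations of y under H0): p = 0.075176.
Step 5: alpha = 0.1. reject H0.

tau_b = -0.5000 (C=9, D=27), p = 0.075176, reject H0.


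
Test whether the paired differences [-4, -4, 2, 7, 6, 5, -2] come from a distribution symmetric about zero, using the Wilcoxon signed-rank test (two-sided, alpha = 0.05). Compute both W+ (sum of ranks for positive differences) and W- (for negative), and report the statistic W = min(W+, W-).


Step 1: Drop any zero differences (none here) and take |d_i|.
|d| = [4, 4, 2, 7, 6, 5, 2]
Step 2: Midrank |d_i| (ties get averaged ranks).
ranks: |4|->3.5, |4|->3.5, |2|->1.5, |7|->7, |6|->6, |5|->5, |2|->1.5
Step 3: Attach original signs; sum ranks with positive sign and with negative sign.
W+ = 1.5 + 7 + 6 + 5 = 19.5
W- = 3.5 + 3.5 + 1.5 = 8.5
(Check: W+ + W- = 28 should equal n(n+1)/2 = 28.)
Step 4: Test statistic W = min(W+, W-) = 8.5.
Step 5: Ties in |d|, so use the tie-corrected normal approximation.
        E[W] = n(n+1)/4 = 7*8/4 = 14.
        Tie groups: |d|=2 (t=2), |d|=4 (t=2); sum(t^3 - t) = 12.
        Var[W] = n(n+1)(2n+1)/24 - sum(t^3-t)/48 = 840/24 - 12/48 = 34.75.
        z = (W - E[W]) / sqrt(Var[W]) = (8.5 - 14) / 5.8949 = -0.9330.
        Two-sided p = 2*Phi(z) = 0.350816.
Step 6: alpha = 0.05. fail to reject H0.

W+ = 19.5, W- = 8.5, W = min = 8.5, p = 0.350816, fail to reject H0.


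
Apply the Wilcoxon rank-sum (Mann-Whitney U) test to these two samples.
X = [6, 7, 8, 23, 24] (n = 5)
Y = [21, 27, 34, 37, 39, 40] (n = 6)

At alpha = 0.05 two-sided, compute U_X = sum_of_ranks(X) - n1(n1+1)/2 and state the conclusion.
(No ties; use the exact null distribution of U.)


Step 1: Combine and sort all 11 observations; assign midranks.
sorted (value, group): (6,X), (7,X), (8,X), (21,Y), (23,X), (24,X), (27,Y), (34,Y), (37,Y), (39,Y), (40,Y)
ranks: 6->1, 7->2, 8->3, 21->4, 23->5, 24->6, 27->7, 34->8, 37->9, 39->10, 40->11
Step 2: Rank sum for X: R1 = 1 + 2 + 3 + 5 + 6 = 17.
Step 3: U_X = R1 - n1(n1+1)/2 = 17 - 5*6/2 = 17 - 15 = 2.
       U_Y = n1*n2 - U_X = 30 - 2 = 28.
Step 4: No ties, so the exact null distribution of U (based on enumerating the C(11,5) = 462 equally likely rank assignments) gives the two-sided p-value.
Step 5: p-value = 0.017316; compare to alpha = 0.05. reject H0.

U_X = 2, p = 0.017316, reject H0 at alpha = 0.05.


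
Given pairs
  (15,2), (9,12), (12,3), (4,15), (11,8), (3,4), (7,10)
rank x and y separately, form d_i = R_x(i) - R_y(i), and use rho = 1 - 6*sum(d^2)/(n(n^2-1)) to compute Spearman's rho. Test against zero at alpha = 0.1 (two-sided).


Step 1: Rank x and y separately (midranks; no ties here).
rank(x): 15->7, 9->4, 12->6, 4->2, 11->5, 3->1, 7->3
rank(y): 2->1, 12->6, 3->2, 15->7, 8->4, 4->3, 10->5
Step 2: d_i = R_x(i) - R_y(i); compute d_i^2.
  (7-1)^2=36, (4-6)^2=4, (6-2)^2=16, (2-7)^2=25, (5-4)^2=1, (1-3)^2=4, (3-5)^2=4
sum(d^2) = 90.
Step 3: rho = 1 - 6*90 / (7*(7^2 - 1)) = 1 - 540/336 = -0.607143.
Step 4: Under H0, t = rho * sqrt((n-2)/(1-rho^2)) = -1.7086 ~ t(5).
Step 5: Two-sided p-value from the t-distribution with 5 df = 0.148231.
Step 6: alpha = 0.1. fail to reject H0.

rho = -0.6071, p = 0.148231, fail to reject H0 at alpha = 0.1.


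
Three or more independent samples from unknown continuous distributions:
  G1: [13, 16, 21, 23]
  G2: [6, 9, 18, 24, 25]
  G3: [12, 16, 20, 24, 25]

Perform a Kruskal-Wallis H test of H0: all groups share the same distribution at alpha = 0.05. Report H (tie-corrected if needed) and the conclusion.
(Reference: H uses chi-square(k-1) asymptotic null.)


Step 1: Combine all N = 14 observations and assign midranks.
sorted (value, group, rank): (6,G2,1), (9,G2,2), (12,G3,3), (13,G1,4), (16,G1,5.5), (16,G3,5.5), (18,G2,7), (20,G3,8), (21,G1,9), (23,G1,10), (24,G2,11.5), (24,G3,11.5), (25,G2,13.5), (25,G3,13.5)
Step 2: Sum ranks within each group.
R_1 = 28.5 (n_1 = 4)
R_2 = 35 (n_2 = 5)
R_3 = 41.5 (n_3 = 5)
Step 3: H = 12/(N(N+1)) * sum(R_i^2/n_i) - 3(N+1)
     = 12/(14*15) * (28.5^2/4 + 35^2/5 + 41.5^2/5) - 3*15
     = 0.057143 * 792.513 - 45
     = 0.286429.
Step 4: Ties present; correction factor C = 1 - 18/(14^3 - 14) = 0.993407. Corrected H = 0.286429 / 0.993407 = 0.288330.
Step 5: Under H0, H ~ chi^2(2); p-value = 0.865745.
Step 6: alpha = 0.05. fail to reject H0.

H = 0.2883, df = 2, p = 0.865745, fail to reject H0.


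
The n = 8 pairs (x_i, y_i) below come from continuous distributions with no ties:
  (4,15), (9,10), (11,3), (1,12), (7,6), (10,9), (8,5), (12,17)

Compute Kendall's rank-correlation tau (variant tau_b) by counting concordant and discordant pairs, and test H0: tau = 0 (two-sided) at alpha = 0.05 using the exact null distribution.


Step 1: Enumerate the 28 unordered pairs (i,j) with i<j and classify each by sign(x_j-x_i) * sign(y_j-y_i).
  (1,2):dx=+5,dy=-5->D; (1,3):dx=+7,dy=-12->D; (1,4):dx=-3,dy=-3->C; (1,5):dx=+3,dy=-9->D
  (1,6):dx=+6,dy=-6->D; (1,7):dx=+4,dy=-10->D; (1,8):dx=+8,dy=+2->C; (2,3):dx=+2,dy=-7->D
  (2,4):dx=-8,dy=+2->D; (2,5):dx=-2,dy=-4->C; (2,6):dx=+1,dy=-1->D; (2,7):dx=-1,dy=-5->C
  (2,8):dx=+3,dy=+7->C; (3,4):dx=-10,dy=+9->D; (3,5):dx=-4,dy=+3->D; (3,6):dx=-1,dy=+6->D
  (3,7):dx=-3,dy=+2->D; (3,8):dx=+1,dy=+14->C; (4,5):dx=+6,dy=-6->D; (4,6):dx=+9,dy=-3->D
  (4,7):dx=+7,dy=-7->D; (4,8):dx=+11,dy=+5->C; (5,6):dx=+3,dy=+3->C; (5,7):dx=+1,dy=-1->D
  (5,8):dx=+5,dy=+11->C; (6,7):dx=-2,dy=-4->C; (6,8):dx=+2,dy=+8->C; (7,8):dx=+4,dy=+12->C
Step 2: C = 12, D = 16, total pairs = 28.
Step 3: tau = (C - D)/(n(n-1)/2) = (12 - 16)/28 = -0.142857.
Step 4: Exact two-sided p-value (enumerate n! = 40320 permutations of y under H0): p = 0.719544.
Step 5: alpha = 0.05. fail to reject H0.

tau_b = -0.1429 (C=12, D=16), p = 0.719544, fail to reject H0.


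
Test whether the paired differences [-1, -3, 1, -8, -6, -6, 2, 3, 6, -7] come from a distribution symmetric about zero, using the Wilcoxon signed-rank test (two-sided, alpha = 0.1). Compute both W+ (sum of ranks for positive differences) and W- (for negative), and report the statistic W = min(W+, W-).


Step 1: Drop any zero differences (none here) and take |d_i|.
|d| = [1, 3, 1, 8, 6, 6, 2, 3, 6, 7]
Step 2: Midrank |d_i| (ties get averaged ranks).
ranks: |1|->1.5, |3|->4.5, |1|->1.5, |8|->10, |6|->7, |6|->7, |2|->3, |3|->4.5, |6|->7, |7|->9
Step 3: Attach original signs; sum ranks with positive sign and with negative sign.
W+ = 1.5 + 3 + 4.5 + 7 = 16
W- = 1.5 + 4.5 + 10 + 7 + 7 + 9 = 39
(Check: W+ + W- = 55 should equal n(n+1)/2 = 55.)
Step 4: Test statistic W = min(W+, W-) = 16.
Step 5: Ties in |d|, so use the tie-corrected normal approximation.
        E[W] = n(n+1)/4 = 10*11/4 = 27.5.
        Tie groups: |d|=1 (t=2), |d|=3 (t=2), |d|=6 (t=3); sum(t^3 - t) = 36.
        Var[W] = n(n+1)(2n+1)/24 - sum(t^3-t)/48 = 2310/24 - 36/48 = 95.5.
        z = (W - E[W]) / sqrt(Var[W]) = (16 - 27.5) / 9.7724 = -1.1768.
        Two-sided p = 2*Phi(z) = 0.239282.
Step 6: alpha = 0.1. fail to reject H0.

W+ = 16, W- = 39, W = min = 16, p = 0.239282, fail to reject H0.


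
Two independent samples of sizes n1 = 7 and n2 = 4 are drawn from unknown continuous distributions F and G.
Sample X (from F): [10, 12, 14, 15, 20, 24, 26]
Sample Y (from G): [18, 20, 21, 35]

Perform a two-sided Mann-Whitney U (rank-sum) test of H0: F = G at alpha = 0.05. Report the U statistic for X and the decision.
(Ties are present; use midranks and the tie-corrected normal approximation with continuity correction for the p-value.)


Step 1: Combine and sort all 11 observations; assign midranks.
sorted (value, group): (10,X), (12,X), (14,X), (15,X), (18,Y), (20,X), (20,Y), (21,Y), (24,X), (26,X), (35,Y)
ranks: 10->1, 12->2, 14->3, 15->4, 18->5, 20->6.5, 20->6.5, 21->8, 24->9, 26->10, 35->11
Step 2: Rank sum for X: R1 = 1 + 2 + 3 + 4 + 6.5 + 9 + 10 = 35.5.
Step 3: U_X = R1 - n1(n1+1)/2 = 35.5 - 7*8/2 = 35.5 - 28 = 7.5.
       U_Y = n1*n2 - U_X = 28 - 7.5 = 20.5.
Step 4: Ties are present, so use the tie-corrected normal approximation (with continuity correction) for the p-value.
Step 5: p-value = 0.255756; compare to alpha = 0.05. fail to reject H0.

U_X = 7.5, p = 0.255756, fail to reject H0 at alpha = 0.05.


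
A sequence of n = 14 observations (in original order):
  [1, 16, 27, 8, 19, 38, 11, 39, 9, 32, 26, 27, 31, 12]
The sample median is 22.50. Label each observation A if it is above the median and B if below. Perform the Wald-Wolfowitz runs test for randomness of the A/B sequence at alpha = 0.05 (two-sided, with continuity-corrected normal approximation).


Step 1: Compute median = 22.50; label A = above, B = below.
Labels in order: BBABBABABAAAAB  (n_A = 7, n_B = 7)
Step 2: Count runs R = 9.
Step 3: Under H0 (random ordering), E[R] = 2*n_A*n_B/(n_A+n_B) + 1 = 2*7*7/14 + 1 = 8.0000.
        Var[R] = 2*n_A*n_B*(2*n_A*n_B - n_A - n_B) / ((n_A+n_B)^2 * (n_A+n_B-1)) = 8232/2548 = 3.2308.
        SD[R] = 1.7974.
Step 4: Continuity-corrected z = (R - 0.5 - E[R]) / SD[R] = (9 - 0.5 - 8.0000) / 1.7974 = 0.2782.
Step 5: Two-sided p-value via normal approximation = 2*(1 - Phi(|z|)) = 0.780879.
Step 6: alpha = 0.05. fail to reject H0.

R = 9, z = 0.2782, p = 0.780879, fail to reject H0.
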